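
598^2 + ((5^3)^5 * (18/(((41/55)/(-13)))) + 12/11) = -4320373373876354/451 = -9579541848949.79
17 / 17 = 1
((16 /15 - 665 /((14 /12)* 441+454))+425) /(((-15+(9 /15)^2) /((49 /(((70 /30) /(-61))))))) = 432579595 /11622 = 37220.75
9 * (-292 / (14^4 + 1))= -2628 / 38417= -0.07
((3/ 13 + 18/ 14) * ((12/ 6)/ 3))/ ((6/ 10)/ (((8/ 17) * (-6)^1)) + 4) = 7360/ 27573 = 0.27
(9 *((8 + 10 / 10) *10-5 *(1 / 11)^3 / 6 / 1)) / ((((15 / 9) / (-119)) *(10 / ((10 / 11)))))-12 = -154304421 / 29282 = -5269.60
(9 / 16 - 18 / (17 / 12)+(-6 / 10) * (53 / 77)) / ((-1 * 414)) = 438301 / 14451360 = 0.03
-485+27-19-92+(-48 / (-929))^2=-491068025 / 863041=-569.00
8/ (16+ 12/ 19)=38/ 79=0.48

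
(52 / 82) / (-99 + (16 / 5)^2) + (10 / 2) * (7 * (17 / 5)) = 10825851 / 90979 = 118.99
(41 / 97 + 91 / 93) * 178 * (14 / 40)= 787472 / 9021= 87.29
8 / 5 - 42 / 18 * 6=-62 / 5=-12.40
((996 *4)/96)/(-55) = -0.75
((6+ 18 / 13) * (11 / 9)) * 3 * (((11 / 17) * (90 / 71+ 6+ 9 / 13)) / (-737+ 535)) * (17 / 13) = -14223792 / 15754687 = -0.90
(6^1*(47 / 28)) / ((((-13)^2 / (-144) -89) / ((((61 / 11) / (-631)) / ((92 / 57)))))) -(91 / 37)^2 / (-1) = 120175605679279 / 19865217413965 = 6.05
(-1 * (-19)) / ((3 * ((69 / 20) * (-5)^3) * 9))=-0.00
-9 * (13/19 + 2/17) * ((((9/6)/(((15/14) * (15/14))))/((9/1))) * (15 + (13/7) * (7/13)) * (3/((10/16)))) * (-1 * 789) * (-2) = -5126757888/40375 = -126978.52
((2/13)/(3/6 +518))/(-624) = -1/2103036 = -0.00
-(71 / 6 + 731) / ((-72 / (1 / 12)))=4457 / 5184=0.86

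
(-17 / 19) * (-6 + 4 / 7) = 34 / 7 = 4.86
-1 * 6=-6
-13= -13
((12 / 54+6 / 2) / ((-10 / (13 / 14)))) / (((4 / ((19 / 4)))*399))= -377 / 423360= -0.00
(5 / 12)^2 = 25 / 144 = 0.17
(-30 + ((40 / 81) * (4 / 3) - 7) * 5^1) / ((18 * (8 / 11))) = -164945 / 34992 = -4.71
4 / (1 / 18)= 72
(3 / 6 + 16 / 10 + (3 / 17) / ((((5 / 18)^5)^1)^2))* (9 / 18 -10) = -407046511882011 / 664062500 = -612964.16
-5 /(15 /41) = -41 /3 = -13.67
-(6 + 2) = -8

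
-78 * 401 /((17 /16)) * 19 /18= -1584752 /51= -31073.57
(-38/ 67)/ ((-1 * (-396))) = -0.00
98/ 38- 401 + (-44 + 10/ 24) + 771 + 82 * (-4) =227/ 228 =1.00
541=541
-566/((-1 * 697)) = 566/697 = 0.81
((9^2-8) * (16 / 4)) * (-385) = -112420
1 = 1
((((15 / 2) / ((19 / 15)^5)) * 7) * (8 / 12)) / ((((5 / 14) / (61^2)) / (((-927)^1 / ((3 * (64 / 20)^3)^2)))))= -222827760791015625 / 20771023880192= -10727.82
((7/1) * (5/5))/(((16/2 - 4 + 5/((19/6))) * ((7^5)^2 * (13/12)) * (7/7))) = 114/27803635223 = 0.00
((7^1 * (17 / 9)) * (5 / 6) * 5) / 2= 2975 / 108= 27.55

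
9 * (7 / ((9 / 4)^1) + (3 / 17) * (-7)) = 287 / 17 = 16.88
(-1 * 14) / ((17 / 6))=-84 / 17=-4.94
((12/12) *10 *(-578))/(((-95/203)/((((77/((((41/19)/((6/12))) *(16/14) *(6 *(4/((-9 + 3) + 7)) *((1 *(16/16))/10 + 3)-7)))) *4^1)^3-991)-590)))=-15650509633852713905089/801890108491952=-19517025.42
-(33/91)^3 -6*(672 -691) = 85871157/753571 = 113.95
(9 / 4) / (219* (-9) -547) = -9 / 10072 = -0.00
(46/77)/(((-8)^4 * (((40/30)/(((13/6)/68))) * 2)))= 299/171573248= 0.00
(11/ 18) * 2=11/ 9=1.22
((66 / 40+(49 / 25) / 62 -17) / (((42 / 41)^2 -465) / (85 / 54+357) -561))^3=136767060857450540638727259920377903 / 6764449459899742109448699585011149000000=0.00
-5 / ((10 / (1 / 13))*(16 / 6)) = -3 / 208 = -0.01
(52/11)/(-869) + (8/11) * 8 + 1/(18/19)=1181773/172062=6.87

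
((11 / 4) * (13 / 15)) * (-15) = -143 / 4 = -35.75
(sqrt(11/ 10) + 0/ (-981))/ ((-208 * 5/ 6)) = -3 * sqrt(110)/ 5200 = -0.01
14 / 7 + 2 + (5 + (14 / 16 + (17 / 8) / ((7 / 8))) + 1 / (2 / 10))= 969 / 56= 17.30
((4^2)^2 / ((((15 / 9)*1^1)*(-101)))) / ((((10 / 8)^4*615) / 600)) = -1572864 / 2588125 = -0.61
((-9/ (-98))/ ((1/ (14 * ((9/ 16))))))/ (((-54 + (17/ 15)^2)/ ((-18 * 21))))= 492075/ 94888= 5.19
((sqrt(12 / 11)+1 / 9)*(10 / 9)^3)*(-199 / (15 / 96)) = -2018.85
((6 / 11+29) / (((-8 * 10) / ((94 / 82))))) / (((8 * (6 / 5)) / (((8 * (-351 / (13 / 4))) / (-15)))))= -9165 / 3608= -2.54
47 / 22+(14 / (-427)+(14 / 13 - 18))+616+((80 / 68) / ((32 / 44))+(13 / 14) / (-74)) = 602.79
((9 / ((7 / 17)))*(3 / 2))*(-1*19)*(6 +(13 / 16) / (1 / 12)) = -78489 / 8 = -9811.12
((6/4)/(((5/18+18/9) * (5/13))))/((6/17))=1989/410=4.85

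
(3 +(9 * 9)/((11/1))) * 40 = 4560/11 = 414.55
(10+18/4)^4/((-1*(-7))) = 707281/112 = 6315.01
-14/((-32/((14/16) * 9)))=3.45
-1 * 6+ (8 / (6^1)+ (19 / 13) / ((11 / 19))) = -2.14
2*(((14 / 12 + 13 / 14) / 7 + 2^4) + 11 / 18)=14915 / 441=33.82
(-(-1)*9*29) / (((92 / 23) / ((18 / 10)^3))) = 190269 / 500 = 380.54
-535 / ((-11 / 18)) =9630 / 11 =875.45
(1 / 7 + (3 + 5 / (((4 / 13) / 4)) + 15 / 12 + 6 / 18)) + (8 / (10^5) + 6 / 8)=18500021 / 262500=70.48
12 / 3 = 4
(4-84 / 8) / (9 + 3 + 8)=-13 / 40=-0.32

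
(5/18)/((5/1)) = 1/18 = 0.06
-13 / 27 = -0.48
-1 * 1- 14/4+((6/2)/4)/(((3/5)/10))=8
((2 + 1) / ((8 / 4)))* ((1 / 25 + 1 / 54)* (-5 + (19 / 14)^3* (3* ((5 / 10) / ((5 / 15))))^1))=2708989 / 4939200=0.55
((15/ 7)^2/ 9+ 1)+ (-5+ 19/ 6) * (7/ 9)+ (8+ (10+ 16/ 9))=52555/ 2646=19.86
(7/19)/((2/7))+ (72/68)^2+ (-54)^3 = -1729243175/10982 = -157461.59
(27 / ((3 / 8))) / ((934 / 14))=504 / 467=1.08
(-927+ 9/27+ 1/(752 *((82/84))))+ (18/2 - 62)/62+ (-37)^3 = -73950372763/1433688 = -51580.52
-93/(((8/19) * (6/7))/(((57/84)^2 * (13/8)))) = -2764177/14336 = -192.81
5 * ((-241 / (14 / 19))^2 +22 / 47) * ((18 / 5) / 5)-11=385103.27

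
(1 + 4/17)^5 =2.88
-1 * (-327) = 327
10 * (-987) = -9870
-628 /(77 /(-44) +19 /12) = 3768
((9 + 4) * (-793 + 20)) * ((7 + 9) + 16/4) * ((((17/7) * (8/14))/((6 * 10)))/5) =-683332/735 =-929.70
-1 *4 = -4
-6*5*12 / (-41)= 360 / 41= 8.78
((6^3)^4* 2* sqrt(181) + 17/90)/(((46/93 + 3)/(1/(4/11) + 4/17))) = 6293/39000 + 20547736860672* sqrt(181)/5525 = 50034665473.77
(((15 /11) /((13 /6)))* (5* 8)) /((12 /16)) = 4800 /143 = 33.57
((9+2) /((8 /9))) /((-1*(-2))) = 6.19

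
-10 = -10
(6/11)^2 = 36/121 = 0.30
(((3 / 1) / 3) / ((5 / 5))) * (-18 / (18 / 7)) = -7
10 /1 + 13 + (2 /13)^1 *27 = 353 /13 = 27.15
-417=-417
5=5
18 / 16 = 9 / 8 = 1.12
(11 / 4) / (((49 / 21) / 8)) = 9.43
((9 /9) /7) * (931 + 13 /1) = 944 /7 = 134.86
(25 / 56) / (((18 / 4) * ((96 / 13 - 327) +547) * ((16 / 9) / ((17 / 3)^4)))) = 27144325 / 107267328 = 0.25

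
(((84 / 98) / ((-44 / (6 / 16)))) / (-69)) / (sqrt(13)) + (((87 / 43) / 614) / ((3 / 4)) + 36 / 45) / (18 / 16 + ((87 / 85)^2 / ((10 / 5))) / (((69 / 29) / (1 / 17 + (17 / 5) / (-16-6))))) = 0.73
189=189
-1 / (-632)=1 / 632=0.00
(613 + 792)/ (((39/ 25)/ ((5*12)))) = 702500/ 13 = 54038.46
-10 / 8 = -5 / 4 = -1.25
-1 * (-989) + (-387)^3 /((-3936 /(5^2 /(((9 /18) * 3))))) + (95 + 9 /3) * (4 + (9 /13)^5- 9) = 59904131593679 /243568208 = 245943.97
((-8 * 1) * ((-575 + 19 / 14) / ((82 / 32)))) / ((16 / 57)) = 1831068 / 287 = 6380.03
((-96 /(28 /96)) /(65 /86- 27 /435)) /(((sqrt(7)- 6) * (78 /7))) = 165120 * sqrt(7) /112463 + 990720 /112463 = 12.69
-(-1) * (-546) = -546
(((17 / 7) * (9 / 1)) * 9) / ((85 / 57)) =4617 / 35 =131.91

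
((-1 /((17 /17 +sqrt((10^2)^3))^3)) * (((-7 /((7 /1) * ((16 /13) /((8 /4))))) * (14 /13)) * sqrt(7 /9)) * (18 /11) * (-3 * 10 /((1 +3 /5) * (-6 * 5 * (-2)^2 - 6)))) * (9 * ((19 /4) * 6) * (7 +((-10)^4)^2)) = 1282500089775 * sqrt(7) /353057056352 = 9.61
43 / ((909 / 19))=817 / 909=0.90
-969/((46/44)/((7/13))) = -149226/299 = -499.08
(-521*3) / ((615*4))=-521 / 820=-0.64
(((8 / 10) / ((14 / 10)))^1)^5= 1024 / 16807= 0.06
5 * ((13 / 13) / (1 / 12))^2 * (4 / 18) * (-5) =-800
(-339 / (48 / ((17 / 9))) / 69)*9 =-1921 / 1104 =-1.74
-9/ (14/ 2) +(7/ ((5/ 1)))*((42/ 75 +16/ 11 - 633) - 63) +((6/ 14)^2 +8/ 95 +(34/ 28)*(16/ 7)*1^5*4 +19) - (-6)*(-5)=-972.50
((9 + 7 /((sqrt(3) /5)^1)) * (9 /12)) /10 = 27 /40 + 7 * sqrt(3) /8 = 2.19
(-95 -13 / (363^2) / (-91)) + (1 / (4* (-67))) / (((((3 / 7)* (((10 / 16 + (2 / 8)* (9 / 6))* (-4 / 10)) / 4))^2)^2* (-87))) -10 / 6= -4062438071129 / 48389134563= -83.95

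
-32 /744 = -4 /93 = -0.04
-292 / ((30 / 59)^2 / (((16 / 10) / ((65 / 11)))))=-22361944 / 73125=-305.80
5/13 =0.38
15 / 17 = 0.88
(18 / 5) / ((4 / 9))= 81 / 10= 8.10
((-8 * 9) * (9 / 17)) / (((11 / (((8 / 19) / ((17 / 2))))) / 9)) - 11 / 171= -874777 / 543609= -1.61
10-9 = 1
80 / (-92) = -0.87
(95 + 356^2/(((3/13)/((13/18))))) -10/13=139252571/351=396730.97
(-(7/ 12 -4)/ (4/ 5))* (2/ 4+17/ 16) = 5125/ 768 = 6.67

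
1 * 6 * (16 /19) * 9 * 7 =6048 /19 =318.32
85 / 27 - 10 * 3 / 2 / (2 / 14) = -2750 / 27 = -101.85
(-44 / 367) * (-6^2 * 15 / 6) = 3960 / 367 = 10.79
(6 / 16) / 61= 0.01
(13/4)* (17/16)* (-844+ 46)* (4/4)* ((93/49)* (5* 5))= -29288025/224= -130750.11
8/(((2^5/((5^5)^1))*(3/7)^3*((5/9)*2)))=214375/24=8932.29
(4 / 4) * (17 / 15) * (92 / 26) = 782 / 195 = 4.01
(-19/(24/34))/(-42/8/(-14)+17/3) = -646/145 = -4.46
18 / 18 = 1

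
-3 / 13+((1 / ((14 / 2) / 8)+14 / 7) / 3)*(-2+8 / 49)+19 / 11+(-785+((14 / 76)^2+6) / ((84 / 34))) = -332737890305 / 424960536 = -782.99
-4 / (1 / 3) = -12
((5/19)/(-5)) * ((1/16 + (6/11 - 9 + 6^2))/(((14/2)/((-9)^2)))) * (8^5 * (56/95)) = -324774.53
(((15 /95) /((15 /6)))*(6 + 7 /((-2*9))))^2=10201 /81225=0.13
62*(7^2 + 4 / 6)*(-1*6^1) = -18476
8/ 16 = 0.50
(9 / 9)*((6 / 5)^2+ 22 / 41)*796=1573.36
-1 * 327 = -327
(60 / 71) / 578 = 30 / 20519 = 0.00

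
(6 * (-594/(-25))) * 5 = 3564/5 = 712.80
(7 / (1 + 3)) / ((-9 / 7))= -49 / 36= -1.36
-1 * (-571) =571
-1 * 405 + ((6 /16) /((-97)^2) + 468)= 4742139 /75272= 63.00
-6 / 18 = -1 / 3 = -0.33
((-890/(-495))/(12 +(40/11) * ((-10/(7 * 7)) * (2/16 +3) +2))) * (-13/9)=-56693/370089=-0.15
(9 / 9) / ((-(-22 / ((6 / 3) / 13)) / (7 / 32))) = 7 / 4576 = 0.00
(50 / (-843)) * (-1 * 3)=50 / 281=0.18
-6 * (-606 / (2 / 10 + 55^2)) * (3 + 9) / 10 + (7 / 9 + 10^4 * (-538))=-122066769629 / 22689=-5379997.78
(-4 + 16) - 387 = -375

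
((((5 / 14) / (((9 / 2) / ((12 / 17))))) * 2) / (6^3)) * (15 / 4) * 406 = 725 / 918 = 0.79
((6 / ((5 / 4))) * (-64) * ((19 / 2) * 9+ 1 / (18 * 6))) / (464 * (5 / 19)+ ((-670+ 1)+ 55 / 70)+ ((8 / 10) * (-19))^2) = 1572166400 / 18856881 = 83.37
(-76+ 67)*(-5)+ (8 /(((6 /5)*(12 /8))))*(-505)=-19795 /9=-2199.44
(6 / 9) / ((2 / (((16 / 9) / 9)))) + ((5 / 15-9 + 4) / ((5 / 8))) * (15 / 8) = -3386 / 243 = -13.93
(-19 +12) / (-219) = 7 / 219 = 0.03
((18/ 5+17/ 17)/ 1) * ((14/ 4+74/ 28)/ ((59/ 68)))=67252/ 2065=32.57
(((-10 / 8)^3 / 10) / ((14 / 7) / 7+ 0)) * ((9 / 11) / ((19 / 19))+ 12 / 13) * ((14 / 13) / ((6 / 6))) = -305025 / 237952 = -1.28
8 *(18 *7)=1008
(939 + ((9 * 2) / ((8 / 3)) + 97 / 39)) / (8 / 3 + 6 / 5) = 739625 / 3016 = 245.23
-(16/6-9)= 19/3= 6.33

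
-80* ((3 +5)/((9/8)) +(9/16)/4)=-20885/36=-580.14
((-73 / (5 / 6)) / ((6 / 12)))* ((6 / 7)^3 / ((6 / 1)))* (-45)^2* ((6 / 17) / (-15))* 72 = 63082.82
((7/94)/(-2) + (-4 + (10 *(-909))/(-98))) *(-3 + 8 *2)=10624497/9212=1153.33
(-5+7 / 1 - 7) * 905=-4525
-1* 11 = -11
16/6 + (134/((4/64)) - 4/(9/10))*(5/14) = 48308/63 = 766.79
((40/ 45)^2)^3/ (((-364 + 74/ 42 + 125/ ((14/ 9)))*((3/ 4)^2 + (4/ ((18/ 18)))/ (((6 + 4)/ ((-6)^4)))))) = -0.00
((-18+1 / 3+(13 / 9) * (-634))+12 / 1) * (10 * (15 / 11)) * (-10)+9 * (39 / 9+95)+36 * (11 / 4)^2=16739945 / 132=126817.77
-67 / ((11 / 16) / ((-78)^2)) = -6522048 / 11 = -592913.45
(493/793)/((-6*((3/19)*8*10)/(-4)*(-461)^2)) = 9367/60670495080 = 0.00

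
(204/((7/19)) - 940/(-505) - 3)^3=59625704384081711/353393243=168723385.53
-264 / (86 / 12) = -1584 / 43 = -36.84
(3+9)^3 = 1728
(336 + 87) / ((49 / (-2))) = -846 / 49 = -17.27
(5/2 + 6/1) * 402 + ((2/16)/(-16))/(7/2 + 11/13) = 24711731/7232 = 3417.00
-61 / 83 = -0.73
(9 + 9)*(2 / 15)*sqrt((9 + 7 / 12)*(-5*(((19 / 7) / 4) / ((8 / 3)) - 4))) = sqrt(810474) / 28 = 32.15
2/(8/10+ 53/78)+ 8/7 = 10076/4039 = 2.49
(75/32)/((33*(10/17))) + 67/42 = 25369/14784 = 1.72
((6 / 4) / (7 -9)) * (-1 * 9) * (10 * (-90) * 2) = -12150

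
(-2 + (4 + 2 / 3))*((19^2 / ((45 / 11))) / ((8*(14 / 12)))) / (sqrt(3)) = 7942*sqrt(3) / 945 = 14.56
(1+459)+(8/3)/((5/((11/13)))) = 89788/195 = 460.45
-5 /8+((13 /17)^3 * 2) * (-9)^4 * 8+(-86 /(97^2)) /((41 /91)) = 711756463488755 /15162264776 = 46942.62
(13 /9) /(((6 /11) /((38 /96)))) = 2717 /2592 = 1.05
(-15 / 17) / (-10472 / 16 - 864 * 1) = 30 / 51629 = 0.00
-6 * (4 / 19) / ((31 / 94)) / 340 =-564 / 50065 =-0.01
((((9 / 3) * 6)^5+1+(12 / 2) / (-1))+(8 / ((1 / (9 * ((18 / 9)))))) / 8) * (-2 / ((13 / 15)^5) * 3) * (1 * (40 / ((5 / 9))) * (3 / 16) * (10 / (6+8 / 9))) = -5230212584484375 / 11510083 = -454402681.93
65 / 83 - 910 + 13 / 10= -753571 / 830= -907.92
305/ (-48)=-305/ 48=-6.35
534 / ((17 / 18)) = 9612 / 17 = 565.41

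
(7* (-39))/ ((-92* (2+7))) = 91/ 276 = 0.33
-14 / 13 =-1.08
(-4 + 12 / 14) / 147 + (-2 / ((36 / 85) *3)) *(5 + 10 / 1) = -145907 / 6174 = -23.63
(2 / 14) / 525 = 0.00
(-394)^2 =155236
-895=-895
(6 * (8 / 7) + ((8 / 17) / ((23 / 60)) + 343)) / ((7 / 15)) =14413785 / 19159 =752.32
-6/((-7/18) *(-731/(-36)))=3888/5117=0.76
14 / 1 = 14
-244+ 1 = -243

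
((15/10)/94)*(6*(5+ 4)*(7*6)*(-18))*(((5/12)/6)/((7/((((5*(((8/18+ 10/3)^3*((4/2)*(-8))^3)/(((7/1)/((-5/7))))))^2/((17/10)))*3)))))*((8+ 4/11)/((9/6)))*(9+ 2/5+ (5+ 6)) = -14902572484866867200000/904920093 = -16468384999013.24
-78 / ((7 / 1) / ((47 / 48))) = -10.91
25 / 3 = 8.33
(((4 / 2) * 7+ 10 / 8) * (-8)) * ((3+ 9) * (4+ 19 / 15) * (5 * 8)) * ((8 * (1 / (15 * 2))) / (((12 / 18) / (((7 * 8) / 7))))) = -4934656 / 5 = -986931.20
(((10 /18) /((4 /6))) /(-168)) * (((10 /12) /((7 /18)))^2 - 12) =605 /16464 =0.04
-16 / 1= -16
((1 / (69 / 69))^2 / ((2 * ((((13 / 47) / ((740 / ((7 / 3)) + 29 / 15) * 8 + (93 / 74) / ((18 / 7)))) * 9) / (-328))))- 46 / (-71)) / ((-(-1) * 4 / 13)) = -1809404559343 / 3310020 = -546644.60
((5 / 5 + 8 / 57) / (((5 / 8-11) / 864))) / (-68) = 37440 / 26809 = 1.40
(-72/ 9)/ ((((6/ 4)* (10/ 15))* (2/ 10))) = -40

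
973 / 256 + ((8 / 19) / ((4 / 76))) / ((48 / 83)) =13543 / 768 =17.63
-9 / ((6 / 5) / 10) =-75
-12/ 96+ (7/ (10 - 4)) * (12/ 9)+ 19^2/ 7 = 26713/ 504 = 53.00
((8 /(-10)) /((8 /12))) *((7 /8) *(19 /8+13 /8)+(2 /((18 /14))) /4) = -4.67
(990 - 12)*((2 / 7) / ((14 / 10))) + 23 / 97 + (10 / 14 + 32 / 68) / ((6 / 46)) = 16880378 / 80801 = 208.91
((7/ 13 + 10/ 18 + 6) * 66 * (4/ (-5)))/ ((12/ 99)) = -40172/ 13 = -3090.15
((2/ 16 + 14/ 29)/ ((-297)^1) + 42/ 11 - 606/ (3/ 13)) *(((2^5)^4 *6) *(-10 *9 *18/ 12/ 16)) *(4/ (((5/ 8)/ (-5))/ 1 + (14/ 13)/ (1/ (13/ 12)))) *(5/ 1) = 852550281068544/ 319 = 2672571414007.97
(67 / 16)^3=300763 / 4096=73.43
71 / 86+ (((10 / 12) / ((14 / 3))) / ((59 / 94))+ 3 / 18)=136043 / 106554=1.28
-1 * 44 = -44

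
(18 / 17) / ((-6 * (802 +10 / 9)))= -27 / 122876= -0.00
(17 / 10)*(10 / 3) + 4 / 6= 19 / 3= 6.33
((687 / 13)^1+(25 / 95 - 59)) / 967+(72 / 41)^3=89049631497 / 16461711929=5.41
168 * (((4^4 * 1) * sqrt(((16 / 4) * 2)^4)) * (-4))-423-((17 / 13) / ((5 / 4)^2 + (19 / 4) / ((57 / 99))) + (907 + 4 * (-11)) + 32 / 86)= -966387750194 / 87763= -11011334.51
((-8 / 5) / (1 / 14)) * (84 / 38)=-4704 / 95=-49.52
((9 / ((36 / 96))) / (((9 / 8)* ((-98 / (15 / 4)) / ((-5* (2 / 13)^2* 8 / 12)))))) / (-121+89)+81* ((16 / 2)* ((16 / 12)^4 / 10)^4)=17777776245338 / 2750539325625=6.46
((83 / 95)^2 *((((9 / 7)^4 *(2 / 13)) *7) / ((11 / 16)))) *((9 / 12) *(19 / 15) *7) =361589832 / 16641625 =21.73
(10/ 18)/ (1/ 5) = 25/ 9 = 2.78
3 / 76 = 0.04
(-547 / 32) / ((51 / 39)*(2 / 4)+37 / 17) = -120887 / 20016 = -6.04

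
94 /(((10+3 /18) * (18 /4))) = 376 /183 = 2.05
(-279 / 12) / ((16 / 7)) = -651 / 64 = -10.17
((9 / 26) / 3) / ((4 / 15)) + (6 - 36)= -3075 / 104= -29.57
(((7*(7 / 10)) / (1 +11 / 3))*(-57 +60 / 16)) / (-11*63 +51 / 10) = 1491 / 18344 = 0.08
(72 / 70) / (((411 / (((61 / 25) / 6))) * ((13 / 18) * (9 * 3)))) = 244 / 4675125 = 0.00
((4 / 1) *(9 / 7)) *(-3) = -108 / 7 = -15.43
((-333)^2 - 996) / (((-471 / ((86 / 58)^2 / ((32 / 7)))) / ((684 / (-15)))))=27024556881 / 5281480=5116.85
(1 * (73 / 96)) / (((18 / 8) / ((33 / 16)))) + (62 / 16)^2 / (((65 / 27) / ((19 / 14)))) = 2401151 / 262080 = 9.16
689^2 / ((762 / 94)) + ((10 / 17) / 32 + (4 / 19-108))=115095629875 / 1969008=58453.61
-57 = -57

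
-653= -653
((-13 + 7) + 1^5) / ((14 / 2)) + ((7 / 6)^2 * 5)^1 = 1535 / 252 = 6.09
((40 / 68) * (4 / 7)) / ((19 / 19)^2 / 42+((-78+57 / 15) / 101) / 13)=-1575600 / 153289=-10.28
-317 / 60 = -5.28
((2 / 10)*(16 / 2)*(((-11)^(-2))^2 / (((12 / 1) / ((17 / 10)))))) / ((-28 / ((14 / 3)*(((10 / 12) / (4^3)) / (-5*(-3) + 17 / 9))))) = -17 / 8545658880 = -0.00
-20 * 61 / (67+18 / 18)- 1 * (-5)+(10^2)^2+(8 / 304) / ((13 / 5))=83871405 / 8398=9987.07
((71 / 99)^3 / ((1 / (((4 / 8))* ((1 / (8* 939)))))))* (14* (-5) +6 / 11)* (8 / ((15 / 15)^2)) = -136722002 / 10022218371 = -0.01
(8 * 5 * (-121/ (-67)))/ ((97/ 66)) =319440/ 6499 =49.15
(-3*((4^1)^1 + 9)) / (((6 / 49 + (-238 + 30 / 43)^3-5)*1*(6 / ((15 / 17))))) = 253229795 / 590017985844702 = 0.00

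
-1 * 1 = -1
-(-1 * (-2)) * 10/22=-10/11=-0.91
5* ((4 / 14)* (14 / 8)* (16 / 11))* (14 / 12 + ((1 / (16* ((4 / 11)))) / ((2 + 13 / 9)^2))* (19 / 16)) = 17475055 / 4059264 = 4.30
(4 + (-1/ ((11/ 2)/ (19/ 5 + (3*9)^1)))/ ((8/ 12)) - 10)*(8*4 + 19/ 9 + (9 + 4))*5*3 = -10176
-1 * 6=-6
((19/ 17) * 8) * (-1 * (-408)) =3648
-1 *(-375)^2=-140625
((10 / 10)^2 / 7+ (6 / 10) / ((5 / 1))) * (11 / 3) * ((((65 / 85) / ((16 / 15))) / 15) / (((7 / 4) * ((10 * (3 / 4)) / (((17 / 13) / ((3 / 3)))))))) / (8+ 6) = 253 / 771750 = 0.00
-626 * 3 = -1878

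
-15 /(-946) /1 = 15 /946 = 0.02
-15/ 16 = -0.94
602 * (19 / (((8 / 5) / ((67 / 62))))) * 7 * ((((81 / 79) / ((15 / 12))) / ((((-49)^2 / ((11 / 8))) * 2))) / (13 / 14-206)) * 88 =-5.45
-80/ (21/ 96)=-2560/ 7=-365.71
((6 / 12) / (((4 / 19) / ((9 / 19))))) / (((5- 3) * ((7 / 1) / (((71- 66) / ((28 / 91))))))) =585 / 448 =1.31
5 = 5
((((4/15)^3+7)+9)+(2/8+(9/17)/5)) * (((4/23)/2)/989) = 3758027/2610218250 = 0.00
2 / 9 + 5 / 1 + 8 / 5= 307 / 45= 6.82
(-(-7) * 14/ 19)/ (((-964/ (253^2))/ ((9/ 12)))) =-9409323/ 36632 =-256.86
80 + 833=913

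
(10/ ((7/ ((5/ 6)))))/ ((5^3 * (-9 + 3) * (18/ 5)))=-0.00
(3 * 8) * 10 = 240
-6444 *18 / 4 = -28998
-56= -56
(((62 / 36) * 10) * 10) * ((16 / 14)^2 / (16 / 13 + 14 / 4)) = 2579200 / 54243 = 47.55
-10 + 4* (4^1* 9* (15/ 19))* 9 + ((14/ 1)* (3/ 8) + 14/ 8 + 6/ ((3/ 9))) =1038.16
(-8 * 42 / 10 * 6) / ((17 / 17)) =-1008 / 5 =-201.60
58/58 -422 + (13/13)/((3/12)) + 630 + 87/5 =1152/5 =230.40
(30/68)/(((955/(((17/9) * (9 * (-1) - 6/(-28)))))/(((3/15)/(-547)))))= 41/14626780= 0.00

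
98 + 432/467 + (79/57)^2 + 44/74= 5694818639/56139471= 101.44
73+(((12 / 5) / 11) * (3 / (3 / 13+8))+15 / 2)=948421 / 11770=80.58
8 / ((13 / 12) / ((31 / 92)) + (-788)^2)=744 / 57748091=0.00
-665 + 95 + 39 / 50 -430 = -49961 / 50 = -999.22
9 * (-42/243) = -1.56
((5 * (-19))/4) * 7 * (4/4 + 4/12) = -221.67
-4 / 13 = -0.31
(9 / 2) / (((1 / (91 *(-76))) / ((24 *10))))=-7469280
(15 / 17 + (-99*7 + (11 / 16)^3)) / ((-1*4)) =48170909 / 278528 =172.95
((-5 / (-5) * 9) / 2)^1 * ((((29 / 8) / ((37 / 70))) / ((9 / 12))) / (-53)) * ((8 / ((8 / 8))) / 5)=-2436 / 1961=-1.24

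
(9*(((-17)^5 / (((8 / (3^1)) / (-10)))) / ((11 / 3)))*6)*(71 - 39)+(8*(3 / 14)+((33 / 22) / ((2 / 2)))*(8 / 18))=579642422230 / 231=2509274555.11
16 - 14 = 2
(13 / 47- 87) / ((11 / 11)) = -86.72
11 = 11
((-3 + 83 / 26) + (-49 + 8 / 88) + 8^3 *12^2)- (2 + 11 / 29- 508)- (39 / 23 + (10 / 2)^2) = 14146568123 / 190762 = 74158.21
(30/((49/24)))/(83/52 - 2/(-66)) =1235520/136759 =9.03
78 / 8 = 39 / 4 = 9.75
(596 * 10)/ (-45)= -1192/ 9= -132.44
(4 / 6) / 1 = 2 / 3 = 0.67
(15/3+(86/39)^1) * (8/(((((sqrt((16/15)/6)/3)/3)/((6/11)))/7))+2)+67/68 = 40829/2652+212436 * sqrt(10)/143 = 4713.17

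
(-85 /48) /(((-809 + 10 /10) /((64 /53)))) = 85 /32118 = 0.00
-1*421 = -421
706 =706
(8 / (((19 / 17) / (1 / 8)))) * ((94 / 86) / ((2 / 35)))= 27965 / 1634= 17.11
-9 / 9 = -1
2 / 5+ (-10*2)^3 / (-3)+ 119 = 41791 / 15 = 2786.07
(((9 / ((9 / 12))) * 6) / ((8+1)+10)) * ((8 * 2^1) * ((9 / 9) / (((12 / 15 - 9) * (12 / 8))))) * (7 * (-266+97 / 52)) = 2251200 / 247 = 9114.17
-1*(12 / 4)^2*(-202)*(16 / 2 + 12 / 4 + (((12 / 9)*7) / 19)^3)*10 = 4159331500 / 20577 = 202134.98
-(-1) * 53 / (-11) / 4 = -53 / 44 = -1.20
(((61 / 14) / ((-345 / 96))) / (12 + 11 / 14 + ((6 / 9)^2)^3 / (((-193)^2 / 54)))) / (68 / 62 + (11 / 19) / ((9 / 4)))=-5203385520048 / 74303117371615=-0.07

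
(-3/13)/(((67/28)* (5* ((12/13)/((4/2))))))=-14/335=-0.04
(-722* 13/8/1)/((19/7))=-432.25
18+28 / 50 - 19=-11 / 25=-0.44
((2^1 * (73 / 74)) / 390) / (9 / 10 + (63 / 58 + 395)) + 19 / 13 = 242802851 / 166126818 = 1.46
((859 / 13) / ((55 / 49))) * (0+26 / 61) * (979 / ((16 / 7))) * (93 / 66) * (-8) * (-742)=301587192193 / 3355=89891860.56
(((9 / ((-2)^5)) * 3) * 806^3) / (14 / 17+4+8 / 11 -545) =330461225523 / 403508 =818970.69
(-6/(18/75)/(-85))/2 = 5/34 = 0.15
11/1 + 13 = 24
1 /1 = 1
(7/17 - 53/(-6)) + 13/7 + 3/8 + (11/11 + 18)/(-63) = 11.18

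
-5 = -5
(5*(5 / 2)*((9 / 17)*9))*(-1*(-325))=658125 / 34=19356.62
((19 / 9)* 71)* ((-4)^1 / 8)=-1349 / 18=-74.94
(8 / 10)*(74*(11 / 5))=3256 / 25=130.24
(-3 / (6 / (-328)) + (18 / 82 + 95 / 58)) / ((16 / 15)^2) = 88742025 / 608768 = 145.77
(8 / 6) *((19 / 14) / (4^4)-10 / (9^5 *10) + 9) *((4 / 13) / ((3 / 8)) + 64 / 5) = 158181639953 / 967222620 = 163.54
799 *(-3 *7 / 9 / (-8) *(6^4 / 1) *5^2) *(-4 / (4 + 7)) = -30202200 / 11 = -2745654.55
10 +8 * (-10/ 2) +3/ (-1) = -33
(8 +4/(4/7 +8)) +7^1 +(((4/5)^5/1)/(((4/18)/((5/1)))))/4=32456/1875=17.31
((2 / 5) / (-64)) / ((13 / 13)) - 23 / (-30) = 73 / 96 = 0.76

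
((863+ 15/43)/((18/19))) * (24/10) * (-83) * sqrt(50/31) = -117089096 * sqrt(62)/3999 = -230547.75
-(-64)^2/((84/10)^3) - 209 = -1999549/9261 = -215.91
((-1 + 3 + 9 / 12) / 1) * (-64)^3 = -720896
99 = 99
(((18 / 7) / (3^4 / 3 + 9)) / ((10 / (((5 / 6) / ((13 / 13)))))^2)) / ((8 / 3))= 1 / 5376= 0.00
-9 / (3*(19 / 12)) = -36 / 19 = -1.89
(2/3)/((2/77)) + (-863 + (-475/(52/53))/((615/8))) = -1348966/1599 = -843.63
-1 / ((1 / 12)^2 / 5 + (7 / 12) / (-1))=720 / 419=1.72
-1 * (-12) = 12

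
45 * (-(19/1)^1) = -855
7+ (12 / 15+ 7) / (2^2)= 179 / 20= 8.95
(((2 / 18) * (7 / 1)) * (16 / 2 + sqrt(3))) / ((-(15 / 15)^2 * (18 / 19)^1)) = -532 / 81-133 * sqrt(3) / 162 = -7.99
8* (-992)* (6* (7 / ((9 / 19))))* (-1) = 2110976 / 3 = 703658.67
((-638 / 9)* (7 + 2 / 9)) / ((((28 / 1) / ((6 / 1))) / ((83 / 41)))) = -1721005 / 7749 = -222.09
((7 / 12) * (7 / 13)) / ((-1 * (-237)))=49 / 36972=0.00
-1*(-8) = 8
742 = 742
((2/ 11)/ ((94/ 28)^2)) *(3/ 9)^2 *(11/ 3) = 392/ 59643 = 0.01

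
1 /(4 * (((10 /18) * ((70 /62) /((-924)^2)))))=8507268 /25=340290.72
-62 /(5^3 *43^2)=-62 /231125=-0.00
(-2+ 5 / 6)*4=-14 / 3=-4.67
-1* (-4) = 4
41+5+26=72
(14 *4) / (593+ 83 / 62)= 3472 / 36849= 0.09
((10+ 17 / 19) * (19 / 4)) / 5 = 207 / 20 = 10.35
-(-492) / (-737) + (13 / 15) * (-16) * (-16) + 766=10913486 / 11055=987.20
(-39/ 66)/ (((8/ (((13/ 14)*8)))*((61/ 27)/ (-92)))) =104949/ 4697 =22.34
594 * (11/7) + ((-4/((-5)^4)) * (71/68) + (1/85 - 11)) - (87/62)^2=263158531157/285897500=920.46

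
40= 40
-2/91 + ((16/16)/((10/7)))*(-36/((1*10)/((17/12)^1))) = -32687/9100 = -3.59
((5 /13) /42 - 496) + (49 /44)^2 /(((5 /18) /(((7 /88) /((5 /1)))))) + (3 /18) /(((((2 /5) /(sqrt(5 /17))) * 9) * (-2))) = -288318258001 /581380800 - 5 * sqrt(85) /3672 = -495.93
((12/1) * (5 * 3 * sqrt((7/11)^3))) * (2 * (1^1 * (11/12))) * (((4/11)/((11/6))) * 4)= 20160 * sqrt(77)/1331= 132.91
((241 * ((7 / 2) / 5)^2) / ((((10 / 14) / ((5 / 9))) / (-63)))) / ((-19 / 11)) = 6365051 / 1900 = 3350.03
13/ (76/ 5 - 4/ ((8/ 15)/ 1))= 130/ 77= 1.69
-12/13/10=-6/65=-0.09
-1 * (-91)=91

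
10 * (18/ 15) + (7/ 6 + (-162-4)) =-917/ 6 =-152.83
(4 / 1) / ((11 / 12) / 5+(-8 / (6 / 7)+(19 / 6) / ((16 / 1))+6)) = -1920 / 1417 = -1.35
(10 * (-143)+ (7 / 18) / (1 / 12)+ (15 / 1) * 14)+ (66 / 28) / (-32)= -1633507 / 1344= -1215.41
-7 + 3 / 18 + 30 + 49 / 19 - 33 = -7.25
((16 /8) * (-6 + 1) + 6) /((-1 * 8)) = 1 /2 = 0.50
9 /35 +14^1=499 /35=14.26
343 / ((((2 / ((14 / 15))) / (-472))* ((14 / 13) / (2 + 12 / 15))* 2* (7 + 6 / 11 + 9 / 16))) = -1296463168 / 107025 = -12113.65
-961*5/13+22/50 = -119982/325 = -369.18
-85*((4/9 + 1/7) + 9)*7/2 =-25670/9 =-2852.22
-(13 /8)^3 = -2197 /512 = -4.29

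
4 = 4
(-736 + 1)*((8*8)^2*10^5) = -301056000000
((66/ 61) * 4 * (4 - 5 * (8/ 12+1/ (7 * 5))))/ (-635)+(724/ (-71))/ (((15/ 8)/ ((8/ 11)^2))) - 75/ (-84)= -55550022389/ 27952880340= -1.99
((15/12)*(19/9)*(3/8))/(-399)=-5/2016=-0.00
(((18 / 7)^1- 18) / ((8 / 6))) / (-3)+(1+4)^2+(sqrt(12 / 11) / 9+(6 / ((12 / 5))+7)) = 38.47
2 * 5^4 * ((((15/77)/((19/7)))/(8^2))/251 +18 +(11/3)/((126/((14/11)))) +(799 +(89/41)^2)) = 78261960493223125/76190612256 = 1027186.40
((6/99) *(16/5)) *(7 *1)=224/165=1.36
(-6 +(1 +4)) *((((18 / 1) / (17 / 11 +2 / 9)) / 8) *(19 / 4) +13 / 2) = -35129 / 2800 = -12.55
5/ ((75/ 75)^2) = 5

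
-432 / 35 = -12.34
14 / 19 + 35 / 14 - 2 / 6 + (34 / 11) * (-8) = -27367 / 1254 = -21.82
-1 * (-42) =42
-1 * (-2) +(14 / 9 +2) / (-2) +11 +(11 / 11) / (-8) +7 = 1303 / 72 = 18.10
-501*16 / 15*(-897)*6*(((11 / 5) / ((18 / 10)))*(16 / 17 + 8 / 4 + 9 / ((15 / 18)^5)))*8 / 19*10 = 378519508077568 / 1009375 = 375003847.01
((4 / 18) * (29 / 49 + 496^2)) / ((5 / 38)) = 305388596 / 735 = 415494.69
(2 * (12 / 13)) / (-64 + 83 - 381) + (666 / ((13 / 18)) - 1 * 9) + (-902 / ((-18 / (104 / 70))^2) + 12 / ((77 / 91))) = 2365825863809 / 2568240675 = 921.19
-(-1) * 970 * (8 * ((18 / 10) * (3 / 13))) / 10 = 20952 / 65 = 322.34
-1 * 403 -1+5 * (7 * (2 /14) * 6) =-374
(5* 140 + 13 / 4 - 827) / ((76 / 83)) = -41085 / 304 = -135.15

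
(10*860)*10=86000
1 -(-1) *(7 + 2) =10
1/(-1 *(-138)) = 1/138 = 0.01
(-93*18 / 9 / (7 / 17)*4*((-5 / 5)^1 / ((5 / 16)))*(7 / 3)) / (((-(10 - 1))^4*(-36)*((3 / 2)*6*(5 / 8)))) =-134912 / 13286025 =-0.01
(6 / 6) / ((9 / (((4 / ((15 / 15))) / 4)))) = 1 / 9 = 0.11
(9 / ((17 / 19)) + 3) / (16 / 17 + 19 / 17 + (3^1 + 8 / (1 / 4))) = 37 / 105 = 0.35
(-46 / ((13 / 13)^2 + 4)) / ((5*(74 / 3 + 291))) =-138 / 23675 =-0.01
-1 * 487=-487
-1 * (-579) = 579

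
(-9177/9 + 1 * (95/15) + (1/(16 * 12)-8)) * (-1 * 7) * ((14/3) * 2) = 3202885/48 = 66726.77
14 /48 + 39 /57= 445 /456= 0.98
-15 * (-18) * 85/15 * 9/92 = 6885/46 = 149.67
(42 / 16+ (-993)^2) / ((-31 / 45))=-354978585 / 248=-1431365.26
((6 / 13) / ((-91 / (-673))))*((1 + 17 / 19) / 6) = 24228 / 22477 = 1.08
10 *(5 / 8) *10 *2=125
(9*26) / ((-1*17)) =-234 / 17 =-13.76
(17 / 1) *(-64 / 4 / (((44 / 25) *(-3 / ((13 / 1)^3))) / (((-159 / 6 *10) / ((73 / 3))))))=-989748500 / 803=-1232563.51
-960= -960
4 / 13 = 0.31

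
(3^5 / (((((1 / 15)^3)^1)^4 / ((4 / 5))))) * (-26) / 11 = -655789890234375000 / 11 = -59617262748579545.45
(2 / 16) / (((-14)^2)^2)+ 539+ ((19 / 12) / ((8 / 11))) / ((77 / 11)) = 497236127 / 921984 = 539.31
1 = 1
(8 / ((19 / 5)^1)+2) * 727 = 56706 / 19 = 2984.53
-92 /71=-1.30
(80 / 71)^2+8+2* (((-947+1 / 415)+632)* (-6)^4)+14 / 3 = -816459.82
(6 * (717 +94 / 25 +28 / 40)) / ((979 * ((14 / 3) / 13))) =4220541 / 342650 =12.32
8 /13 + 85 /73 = 1689 /949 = 1.78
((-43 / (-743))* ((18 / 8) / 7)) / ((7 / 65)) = 0.17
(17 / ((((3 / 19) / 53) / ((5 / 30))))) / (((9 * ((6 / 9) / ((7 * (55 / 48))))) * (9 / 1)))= 6590815 / 46656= 141.26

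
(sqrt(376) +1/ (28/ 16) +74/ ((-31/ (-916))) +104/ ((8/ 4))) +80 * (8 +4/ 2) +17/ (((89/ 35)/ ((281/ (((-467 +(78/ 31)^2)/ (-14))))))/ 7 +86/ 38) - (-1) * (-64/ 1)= 2 * sqrt(94) +26261729744013034/ 8805199856271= 3001.92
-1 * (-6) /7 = 6 /7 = 0.86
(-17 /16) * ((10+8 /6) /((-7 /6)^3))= 2601 /343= 7.58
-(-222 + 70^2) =-4678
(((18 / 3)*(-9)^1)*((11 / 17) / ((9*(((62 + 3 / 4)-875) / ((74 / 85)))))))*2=13024 / 1564935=0.01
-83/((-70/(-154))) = -913/5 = -182.60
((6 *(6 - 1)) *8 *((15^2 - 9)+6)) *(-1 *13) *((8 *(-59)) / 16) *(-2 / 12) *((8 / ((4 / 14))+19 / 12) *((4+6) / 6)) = -503727250 / 3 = -167909083.33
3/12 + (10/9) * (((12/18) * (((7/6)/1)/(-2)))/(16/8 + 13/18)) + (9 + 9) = 4559/252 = 18.09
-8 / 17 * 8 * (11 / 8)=-88 / 17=-5.18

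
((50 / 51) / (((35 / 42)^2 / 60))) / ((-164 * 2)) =-180 / 697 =-0.26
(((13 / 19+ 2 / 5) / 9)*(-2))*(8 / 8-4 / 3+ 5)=-2884 / 2565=-1.12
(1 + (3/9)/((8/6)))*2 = 5/2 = 2.50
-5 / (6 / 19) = -95 / 6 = -15.83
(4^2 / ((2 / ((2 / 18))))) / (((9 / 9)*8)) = 1 / 9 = 0.11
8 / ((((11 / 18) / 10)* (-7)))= -18.70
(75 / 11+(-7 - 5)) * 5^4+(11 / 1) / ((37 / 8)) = -1317157 / 407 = -3236.26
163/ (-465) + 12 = 5417/ 465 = 11.65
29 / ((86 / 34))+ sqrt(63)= 19.40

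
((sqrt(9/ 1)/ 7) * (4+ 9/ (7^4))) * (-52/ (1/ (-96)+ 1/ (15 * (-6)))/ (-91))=-45.55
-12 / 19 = -0.63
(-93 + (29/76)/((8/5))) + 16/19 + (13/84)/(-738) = -433069351/4711392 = -91.92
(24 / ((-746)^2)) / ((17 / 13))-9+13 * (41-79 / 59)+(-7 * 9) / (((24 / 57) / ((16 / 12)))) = 307.09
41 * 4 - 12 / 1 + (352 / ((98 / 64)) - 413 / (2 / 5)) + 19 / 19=-63663 / 98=-649.62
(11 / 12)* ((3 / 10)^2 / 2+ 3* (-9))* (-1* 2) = 19767 / 400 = 49.42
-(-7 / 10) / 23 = 7 / 230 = 0.03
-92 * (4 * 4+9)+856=-1444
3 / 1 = 3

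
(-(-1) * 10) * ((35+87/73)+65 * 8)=406020/73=5561.92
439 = 439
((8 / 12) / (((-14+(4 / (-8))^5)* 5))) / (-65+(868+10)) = -64 / 5475555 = -0.00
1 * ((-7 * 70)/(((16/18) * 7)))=-315/4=-78.75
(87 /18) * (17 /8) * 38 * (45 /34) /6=86.09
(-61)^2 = 3721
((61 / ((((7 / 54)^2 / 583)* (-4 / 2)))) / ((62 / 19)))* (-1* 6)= 2955498678 / 1519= 1945687.08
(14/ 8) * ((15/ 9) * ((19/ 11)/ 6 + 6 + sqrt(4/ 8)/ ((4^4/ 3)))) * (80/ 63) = 25 * sqrt(2)/ 1152 + 20750/ 891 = 23.32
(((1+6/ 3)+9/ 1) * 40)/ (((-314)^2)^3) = 15/ 29952143662898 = 0.00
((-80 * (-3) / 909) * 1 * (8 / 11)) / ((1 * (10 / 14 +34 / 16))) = 35840 / 529947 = 0.07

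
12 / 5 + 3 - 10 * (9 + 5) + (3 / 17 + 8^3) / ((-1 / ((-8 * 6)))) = 2078239 / 85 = 24449.87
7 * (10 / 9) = 70 / 9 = 7.78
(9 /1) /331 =9 /331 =0.03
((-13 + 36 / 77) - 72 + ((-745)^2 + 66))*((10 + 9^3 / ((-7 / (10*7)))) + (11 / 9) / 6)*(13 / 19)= -2764439070.94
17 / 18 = 0.94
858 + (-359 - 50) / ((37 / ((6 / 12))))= 63083 / 74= 852.47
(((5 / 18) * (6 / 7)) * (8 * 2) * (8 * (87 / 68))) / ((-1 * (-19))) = 4640 / 2261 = 2.05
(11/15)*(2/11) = 2/15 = 0.13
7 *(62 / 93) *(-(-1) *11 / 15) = 154 / 45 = 3.42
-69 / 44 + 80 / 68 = -293 / 748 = -0.39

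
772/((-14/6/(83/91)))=-192228/637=-301.77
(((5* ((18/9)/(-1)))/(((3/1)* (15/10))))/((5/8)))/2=-16/9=-1.78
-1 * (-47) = 47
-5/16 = -0.31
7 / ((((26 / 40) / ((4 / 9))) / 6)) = 1120 / 39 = 28.72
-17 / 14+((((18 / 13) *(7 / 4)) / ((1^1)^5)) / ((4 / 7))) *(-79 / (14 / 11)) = -384997 / 1456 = -264.42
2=2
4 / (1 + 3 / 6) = 8 / 3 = 2.67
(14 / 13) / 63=2 / 117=0.02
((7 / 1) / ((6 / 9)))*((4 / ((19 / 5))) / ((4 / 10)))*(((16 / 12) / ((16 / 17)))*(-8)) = -5950 / 19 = -313.16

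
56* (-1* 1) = -56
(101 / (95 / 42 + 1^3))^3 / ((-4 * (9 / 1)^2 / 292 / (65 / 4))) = -3353701876070 / 7714059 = -434751.91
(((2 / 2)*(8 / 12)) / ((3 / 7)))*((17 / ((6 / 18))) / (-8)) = -119 / 12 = -9.92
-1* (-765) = 765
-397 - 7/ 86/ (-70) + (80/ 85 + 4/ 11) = -63635513/ 160820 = -395.69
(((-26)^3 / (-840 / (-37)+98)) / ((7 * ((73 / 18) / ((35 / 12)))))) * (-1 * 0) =0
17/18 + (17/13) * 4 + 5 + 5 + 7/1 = 5423/234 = 23.18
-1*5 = -5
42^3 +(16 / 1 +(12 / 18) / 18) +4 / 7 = 14005771 / 189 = 74104.61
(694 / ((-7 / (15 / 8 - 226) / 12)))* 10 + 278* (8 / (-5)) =93310082 / 35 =2666002.34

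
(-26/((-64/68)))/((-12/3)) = -221/32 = -6.91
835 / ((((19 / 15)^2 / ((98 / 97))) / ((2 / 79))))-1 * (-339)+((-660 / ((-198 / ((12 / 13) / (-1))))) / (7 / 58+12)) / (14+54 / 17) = 34220177965381 / 97134601759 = 352.30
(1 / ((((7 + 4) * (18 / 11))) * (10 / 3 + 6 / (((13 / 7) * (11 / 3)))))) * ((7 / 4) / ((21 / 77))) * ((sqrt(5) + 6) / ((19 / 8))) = 11011 * sqrt(5) / 309168 + 11011 / 51528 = 0.29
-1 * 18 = -18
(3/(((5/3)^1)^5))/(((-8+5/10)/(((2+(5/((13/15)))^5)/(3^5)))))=-4747578922/5801453125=-0.82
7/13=0.54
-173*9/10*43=-66951/10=-6695.10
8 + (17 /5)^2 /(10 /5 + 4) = 1489 /150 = 9.93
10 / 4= 5 / 2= 2.50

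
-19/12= -1.58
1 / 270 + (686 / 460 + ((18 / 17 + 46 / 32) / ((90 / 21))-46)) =-74190401 / 1689120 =-43.92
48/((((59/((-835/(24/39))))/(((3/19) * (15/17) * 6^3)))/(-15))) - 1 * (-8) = 9496106456/19057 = 498300.18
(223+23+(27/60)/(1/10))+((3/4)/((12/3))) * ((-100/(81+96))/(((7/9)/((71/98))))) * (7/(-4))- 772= -48229033/92512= -521.33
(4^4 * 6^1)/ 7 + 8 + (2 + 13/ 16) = 25787/ 112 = 230.24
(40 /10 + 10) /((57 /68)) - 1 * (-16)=1864 /57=32.70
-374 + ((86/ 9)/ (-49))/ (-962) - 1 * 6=-80605937/ 212121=-380.00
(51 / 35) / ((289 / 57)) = 171 / 595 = 0.29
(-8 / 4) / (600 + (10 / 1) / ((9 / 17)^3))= -729 / 243265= -0.00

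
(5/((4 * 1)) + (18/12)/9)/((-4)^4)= 0.01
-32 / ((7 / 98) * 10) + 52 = 36 / 5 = 7.20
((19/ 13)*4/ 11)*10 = 760/ 143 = 5.31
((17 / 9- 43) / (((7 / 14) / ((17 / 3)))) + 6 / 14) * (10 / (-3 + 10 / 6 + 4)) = -439895 / 252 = -1745.62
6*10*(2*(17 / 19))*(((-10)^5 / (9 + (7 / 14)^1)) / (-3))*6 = 816000000 / 361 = 2260387.81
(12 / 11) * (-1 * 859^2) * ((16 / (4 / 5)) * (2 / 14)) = -177091440 / 77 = -2299888.83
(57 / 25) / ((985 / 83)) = 4731 / 24625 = 0.19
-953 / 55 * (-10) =1906 / 11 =173.27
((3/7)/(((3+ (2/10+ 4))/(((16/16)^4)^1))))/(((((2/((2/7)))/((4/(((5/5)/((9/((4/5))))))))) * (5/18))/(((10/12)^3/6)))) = 625/4704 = 0.13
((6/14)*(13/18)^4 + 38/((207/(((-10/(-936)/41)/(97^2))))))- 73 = -2059178194139141/28253048778864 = -72.88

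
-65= -65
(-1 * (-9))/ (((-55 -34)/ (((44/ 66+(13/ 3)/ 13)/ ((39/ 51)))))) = -153/ 1157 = -0.13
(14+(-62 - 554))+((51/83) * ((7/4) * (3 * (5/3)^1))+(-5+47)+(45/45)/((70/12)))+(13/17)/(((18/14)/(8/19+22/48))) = -112268142631/202676040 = -553.93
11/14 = 0.79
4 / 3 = 1.33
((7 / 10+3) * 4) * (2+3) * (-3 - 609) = -45288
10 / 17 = 0.59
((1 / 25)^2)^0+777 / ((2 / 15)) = 11657 / 2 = 5828.50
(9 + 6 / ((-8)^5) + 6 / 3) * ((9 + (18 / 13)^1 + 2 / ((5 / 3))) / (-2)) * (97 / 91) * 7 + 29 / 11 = -143995762831 / 304578560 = -472.77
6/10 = 3/5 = 0.60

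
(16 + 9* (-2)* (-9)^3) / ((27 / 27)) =13138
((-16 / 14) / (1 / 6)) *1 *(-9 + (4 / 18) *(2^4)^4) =-299408 / 3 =-99802.67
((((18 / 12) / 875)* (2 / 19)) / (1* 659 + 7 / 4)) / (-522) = -0.00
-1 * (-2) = 2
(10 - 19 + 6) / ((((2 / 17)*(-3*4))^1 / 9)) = 153 / 8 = 19.12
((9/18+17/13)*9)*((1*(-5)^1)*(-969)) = 2049435/26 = 78824.42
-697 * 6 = -4182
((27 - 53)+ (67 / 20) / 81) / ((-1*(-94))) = -0.28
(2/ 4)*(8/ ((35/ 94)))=376/ 35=10.74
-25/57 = -0.44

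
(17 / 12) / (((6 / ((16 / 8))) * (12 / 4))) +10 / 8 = 38 / 27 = 1.41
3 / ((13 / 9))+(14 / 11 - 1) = 336 / 143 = 2.35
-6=-6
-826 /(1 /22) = -18172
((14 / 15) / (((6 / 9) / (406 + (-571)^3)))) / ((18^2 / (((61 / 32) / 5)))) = -1766537003 / 5760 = -306690.45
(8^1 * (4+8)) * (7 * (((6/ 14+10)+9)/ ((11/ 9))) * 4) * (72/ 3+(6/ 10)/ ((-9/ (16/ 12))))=56193024/ 55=1021691.35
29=29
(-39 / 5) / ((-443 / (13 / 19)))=507 / 42085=0.01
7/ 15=0.47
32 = 32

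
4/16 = 1/4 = 0.25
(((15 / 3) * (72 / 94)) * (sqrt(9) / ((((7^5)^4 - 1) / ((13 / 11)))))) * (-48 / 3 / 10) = -117 / 429714600790264625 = -0.00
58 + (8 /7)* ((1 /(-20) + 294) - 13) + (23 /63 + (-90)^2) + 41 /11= 8483.18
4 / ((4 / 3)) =3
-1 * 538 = -538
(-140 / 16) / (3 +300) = -35 / 1212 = -0.03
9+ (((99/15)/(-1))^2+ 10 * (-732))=-181686/25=-7267.44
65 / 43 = 1.51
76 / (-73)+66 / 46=661 / 1679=0.39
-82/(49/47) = -3854/49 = -78.65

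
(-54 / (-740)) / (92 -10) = 27 / 30340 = 0.00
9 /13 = 0.69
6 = 6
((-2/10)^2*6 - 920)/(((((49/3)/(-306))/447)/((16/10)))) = 75483967392/6125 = 12323913.04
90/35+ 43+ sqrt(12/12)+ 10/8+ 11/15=20393/420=48.55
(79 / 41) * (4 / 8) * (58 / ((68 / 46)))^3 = 23442536077 / 402866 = 58189.41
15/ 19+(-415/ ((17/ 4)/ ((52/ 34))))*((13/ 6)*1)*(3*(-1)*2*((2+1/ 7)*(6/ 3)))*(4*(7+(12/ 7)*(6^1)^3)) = 3378532210815/ 269059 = 12556845.19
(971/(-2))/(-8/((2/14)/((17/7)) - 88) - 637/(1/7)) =1451645/13332138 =0.11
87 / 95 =0.92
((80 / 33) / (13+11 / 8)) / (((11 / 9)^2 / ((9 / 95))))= 31104 / 2908235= 0.01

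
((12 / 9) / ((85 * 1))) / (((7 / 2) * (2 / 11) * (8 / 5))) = 11 / 714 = 0.02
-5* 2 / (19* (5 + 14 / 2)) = -5 / 114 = -0.04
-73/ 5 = -14.60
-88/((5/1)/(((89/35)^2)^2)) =-5521317208/7503125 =-735.87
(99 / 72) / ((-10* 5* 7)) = -0.00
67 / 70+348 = 24427 / 70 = 348.96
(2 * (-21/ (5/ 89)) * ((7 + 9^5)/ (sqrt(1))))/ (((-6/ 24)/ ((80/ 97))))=14128084992/ 97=145650360.74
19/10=1.90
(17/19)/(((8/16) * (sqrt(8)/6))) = 51 * sqrt(2)/19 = 3.80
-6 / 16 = -3 / 8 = -0.38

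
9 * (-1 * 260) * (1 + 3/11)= -32760/11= -2978.18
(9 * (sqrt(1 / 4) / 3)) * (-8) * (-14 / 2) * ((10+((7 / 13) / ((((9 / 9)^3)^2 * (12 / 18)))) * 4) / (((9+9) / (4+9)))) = 2408 / 3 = 802.67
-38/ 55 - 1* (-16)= 842/ 55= 15.31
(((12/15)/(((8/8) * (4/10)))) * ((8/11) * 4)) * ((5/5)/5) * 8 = 512/55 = 9.31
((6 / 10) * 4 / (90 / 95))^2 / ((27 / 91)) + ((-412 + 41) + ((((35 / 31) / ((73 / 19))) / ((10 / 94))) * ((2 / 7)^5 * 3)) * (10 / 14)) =-80722067829461 / 231058014075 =-349.36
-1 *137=-137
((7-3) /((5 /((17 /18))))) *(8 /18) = 136 /405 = 0.34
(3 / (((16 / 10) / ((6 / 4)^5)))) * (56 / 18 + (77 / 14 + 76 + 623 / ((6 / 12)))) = 9700155 / 512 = 18945.62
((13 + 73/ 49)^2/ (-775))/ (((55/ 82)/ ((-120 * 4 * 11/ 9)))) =52910336/ 223293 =236.95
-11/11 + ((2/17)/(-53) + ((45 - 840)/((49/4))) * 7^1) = -2871501/6307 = -455.29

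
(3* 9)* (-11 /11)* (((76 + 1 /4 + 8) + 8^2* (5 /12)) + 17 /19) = -229437 /76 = -3018.91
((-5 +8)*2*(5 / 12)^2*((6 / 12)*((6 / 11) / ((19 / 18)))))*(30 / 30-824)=-185175 / 836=-221.50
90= 90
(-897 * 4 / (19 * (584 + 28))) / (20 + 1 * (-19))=-299 / 969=-0.31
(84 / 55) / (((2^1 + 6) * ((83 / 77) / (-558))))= -98.83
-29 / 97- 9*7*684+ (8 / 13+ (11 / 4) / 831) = -180621535741 / 4191564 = -43091.68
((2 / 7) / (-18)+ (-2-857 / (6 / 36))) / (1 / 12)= -1296292 / 21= -61728.19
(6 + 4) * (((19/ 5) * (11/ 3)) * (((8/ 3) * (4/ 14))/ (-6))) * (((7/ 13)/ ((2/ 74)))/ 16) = -7733/ 351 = -22.03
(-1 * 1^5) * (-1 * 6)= 6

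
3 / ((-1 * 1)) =-3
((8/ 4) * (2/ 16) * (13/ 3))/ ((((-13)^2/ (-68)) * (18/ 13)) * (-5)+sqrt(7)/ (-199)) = 747643 * sqrt(7)/ 40657332399+1706605095/ 27104888266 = 0.06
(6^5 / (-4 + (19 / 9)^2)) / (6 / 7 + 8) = 2204496 / 1147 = 1921.97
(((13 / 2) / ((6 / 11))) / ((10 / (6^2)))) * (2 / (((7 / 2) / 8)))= 6864 / 35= 196.11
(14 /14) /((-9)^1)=-1 /9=-0.11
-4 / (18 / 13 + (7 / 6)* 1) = -312 / 199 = -1.57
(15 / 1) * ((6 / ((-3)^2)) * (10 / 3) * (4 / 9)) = 400 / 27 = 14.81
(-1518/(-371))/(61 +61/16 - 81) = -24288/96089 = -0.25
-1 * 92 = -92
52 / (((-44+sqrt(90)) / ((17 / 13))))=-1496 / 923 - 102 * sqrt(10) / 923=-1.97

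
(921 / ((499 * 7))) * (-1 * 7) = -921 / 499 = -1.85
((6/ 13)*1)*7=42/ 13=3.23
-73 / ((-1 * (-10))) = -73 / 10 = -7.30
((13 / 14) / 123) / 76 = 13 / 130872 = 0.00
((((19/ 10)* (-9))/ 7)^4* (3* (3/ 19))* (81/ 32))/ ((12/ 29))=317128382253/ 3073280000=103.19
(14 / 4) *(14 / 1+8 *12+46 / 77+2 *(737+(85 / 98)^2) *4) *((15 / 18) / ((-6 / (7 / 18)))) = -396997985 / 349272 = -1136.64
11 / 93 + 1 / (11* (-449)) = 54236 / 459327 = 0.12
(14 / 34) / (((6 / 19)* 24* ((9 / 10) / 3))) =665 / 3672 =0.18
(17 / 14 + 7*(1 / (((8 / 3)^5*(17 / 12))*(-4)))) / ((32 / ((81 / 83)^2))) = 30831812055 / 859613167616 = 0.04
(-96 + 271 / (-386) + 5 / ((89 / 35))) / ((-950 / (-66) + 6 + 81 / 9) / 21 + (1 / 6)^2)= -1503603486 / 22656463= -66.37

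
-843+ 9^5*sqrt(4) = 117255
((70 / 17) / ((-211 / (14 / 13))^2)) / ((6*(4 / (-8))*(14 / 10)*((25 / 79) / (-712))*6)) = 11024608 / 1151179497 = 0.01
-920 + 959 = 39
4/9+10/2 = 49/9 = 5.44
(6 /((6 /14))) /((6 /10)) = 23.33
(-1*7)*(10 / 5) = -14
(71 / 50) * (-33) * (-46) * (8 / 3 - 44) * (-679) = 1512412748 / 25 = 60496509.92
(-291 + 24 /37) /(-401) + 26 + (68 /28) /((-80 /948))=-4267573 /2077180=-2.05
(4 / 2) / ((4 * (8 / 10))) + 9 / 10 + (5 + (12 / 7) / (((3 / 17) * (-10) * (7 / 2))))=2449 / 392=6.25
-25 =-25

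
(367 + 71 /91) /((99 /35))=55780 /429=130.02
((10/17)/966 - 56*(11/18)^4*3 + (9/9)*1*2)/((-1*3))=256556353/35914914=7.14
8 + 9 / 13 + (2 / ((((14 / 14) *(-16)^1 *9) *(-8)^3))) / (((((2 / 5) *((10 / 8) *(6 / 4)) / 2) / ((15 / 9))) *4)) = 18745409 / 2156544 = 8.69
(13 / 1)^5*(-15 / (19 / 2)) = -11138790 / 19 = -586252.11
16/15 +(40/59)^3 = 4246064/3080685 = 1.38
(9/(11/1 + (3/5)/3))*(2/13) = 45/364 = 0.12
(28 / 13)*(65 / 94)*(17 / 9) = 1190 / 423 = 2.81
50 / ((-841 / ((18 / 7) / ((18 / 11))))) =-550 / 5887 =-0.09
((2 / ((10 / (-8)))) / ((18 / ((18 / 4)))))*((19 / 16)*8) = -19 / 5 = -3.80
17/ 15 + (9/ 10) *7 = 223/ 30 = 7.43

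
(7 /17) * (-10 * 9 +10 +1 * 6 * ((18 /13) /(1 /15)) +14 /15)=62174 /3315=18.76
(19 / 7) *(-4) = -76 / 7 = -10.86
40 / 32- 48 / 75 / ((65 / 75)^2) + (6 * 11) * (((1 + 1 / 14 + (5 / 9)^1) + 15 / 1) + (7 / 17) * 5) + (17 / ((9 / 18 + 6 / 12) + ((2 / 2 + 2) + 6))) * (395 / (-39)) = 293566691 / 241332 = 1216.44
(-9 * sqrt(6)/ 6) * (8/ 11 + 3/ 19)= -555 * sqrt(6)/ 418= -3.25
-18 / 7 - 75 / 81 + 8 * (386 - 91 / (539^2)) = 3456432251 / 1120581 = 3084.50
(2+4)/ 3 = 2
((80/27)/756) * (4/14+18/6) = 460/35721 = 0.01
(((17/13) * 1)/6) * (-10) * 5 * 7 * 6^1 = -5950/13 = -457.69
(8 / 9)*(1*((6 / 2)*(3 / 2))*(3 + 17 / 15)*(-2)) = -33.07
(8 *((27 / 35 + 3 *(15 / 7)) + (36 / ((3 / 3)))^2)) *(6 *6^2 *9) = 101336832 / 5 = 20267366.40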